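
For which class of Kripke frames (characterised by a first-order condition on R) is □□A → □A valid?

Suppose □□A→□A is valid. Take Rxy and set V(A)={w : xR²w}. Then □□A at x, so □A at x, so A at y, i.e. ∃z(Rxz∧Rzy).

Density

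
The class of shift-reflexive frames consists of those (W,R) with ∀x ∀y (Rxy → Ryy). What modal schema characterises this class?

□(□ψ → ψ)

A defining formula is □(□ψ → ψ) (the T□ axiom).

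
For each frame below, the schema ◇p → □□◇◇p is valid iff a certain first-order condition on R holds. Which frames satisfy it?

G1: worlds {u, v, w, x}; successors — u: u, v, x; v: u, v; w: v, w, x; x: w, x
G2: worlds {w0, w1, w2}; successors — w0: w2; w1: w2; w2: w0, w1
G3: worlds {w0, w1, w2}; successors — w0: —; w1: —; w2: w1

G3

This is the axiom for a generalized confluence (Geach) condition; its first-order frame correspondent is ∀x ∀y ∀z ((xRy ∧ xR²z) → ∃w (y = w ∧ zR²w)).
G1: fails — uRu, uR²x but no t with u=t and xR²t.
G2: fails — w0Rw2, w0R²w0 but no w with w2=w and w0R²w.
G3: condition met.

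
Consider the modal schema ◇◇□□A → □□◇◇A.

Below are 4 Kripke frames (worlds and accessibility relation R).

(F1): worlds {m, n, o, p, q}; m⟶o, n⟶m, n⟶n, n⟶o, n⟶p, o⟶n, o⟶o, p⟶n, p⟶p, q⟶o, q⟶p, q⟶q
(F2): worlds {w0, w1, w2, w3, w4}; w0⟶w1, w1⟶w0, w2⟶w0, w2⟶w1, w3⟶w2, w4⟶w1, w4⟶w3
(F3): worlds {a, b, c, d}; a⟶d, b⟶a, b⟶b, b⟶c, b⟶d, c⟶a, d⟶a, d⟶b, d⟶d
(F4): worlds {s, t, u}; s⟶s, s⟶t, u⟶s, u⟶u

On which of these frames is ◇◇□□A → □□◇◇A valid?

(F1), (F3)

The schema corresponds to a generalized confluence (Geach) condition: ∀x ∀y ∀z ((xR²y ∧ xR²z) → ∃w (yR²w ∧ zR²w)).
(F1): ✓.
(F2): fails — w2R²w0, w2R²w1 but no w with w0R²w and w1R²w.
(F3): ✓.
(F4): fails — sR²s, sR²t but no w with sR²w and tR²w.
Valid on: (F1), (F3).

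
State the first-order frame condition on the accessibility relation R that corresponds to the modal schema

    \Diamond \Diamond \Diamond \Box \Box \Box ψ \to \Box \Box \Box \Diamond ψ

\forall x \forall y \forall z ((x R^3 y \wedge x R^3 z) \to \exists w (y R^3 w \wedge zRw))

This is a Sahlqvist (Geach-type) schema ◇^3□^3ψ → □^3◇^1ψ.
Minimal-valuation argument: fix x; take any y with xR^3y and any z with xR^3z. Set V(ψ) to the set of worlds R-reachable from y in exactly 3 steps. Then □^3ψ holds at y, so the antecedent holds at x; validity forces ◇^1ψ at z, giving a w with zR^1w and yR^3w.
First-order correspondent: \forall x \forall y \forall z ((x R^3 y \wedge x R^3 z) \to \exists w (y R^3 w \wedge zRw)).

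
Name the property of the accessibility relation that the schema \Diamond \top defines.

◇⊤ holds at w iff w has a successor, so frame-validity of ◇⊤ is exactly seriality. Equivalently via □A → ◇A:
Suppose □A→◇A is valid. At any x set V(A)=W. Then □A at x, so ◇A at x, so x has a successor.

seriality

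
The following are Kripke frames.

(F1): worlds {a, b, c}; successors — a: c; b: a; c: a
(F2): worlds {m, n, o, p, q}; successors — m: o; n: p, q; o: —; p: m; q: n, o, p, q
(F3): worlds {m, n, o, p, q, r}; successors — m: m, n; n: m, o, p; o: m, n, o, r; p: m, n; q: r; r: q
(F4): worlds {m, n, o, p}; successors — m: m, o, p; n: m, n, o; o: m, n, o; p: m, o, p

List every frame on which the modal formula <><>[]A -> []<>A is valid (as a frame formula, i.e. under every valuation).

This is the axiom for a generalized confluence (Geach) condition; its first-order frame correspondent is forall x forall y forall z ((x R^2 y & xRz) -> exists w (yRw & zRw)).
(F1): fails — aR²a, aRc but no w with aRw and cRw.
(F2): fails — nR²m, nRp but no w with mRw and pRw.
(F3): fails — nR²r, nRm but no w with rRw and mRw.
(F4): ✓.

(F4)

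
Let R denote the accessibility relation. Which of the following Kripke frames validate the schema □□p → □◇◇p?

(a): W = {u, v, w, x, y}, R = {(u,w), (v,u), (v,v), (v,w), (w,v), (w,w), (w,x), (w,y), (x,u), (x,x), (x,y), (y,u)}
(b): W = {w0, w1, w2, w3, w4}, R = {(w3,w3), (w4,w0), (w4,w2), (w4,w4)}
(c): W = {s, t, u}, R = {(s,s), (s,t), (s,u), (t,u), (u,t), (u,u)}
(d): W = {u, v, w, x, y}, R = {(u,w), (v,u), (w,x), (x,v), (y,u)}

(a), (c)

The schema corresponds to a generalized confluence (Geach) condition: ∀x ∀z (xRz → ∃w (xR²w ∧ zR²w)).
(a): ✓.
(b): fails — w4Rw0 but no w with w4R²w and w0R²w.
(c): ✓.
(d): fails — uRw but no t with uR²t and wR²t.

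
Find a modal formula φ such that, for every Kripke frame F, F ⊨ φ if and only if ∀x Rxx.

□q → q

A defining formula is □q → q (the T axiom).
Suppose □q→q is valid. At any x set V(q)={w : Rxw}. Then □q holds at x, so q holds at x, i.e. Rxx.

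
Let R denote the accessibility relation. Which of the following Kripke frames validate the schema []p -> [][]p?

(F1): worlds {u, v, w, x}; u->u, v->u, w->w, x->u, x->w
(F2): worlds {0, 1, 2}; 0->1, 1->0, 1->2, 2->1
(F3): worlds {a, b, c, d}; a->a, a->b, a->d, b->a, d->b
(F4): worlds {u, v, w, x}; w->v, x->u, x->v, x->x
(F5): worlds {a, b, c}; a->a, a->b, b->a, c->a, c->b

(F1), (F4)

The schema corresponds to transitivity: forall x forall y forall z (Rxy & Ryz -> Rxz).
(F1): condition met.
(F2): fails — R12 and R21 but not R11.
(F3): fails — Rba and Rab but not Rbb.
(F4): condition met.
(F5): fails — Rba and Rab but not Rbb.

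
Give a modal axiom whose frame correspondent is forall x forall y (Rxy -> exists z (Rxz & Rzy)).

□□ψ → □ψ

The condition is density. The C4 schema □□ψ → □ψ defines it.
Suppose □□ψ→□ψ is valid. Take Rxy and set V(ψ)={w : xR²w}. Then □□ψ at x, so □ψ at x, so ψ at y, i.e. ∃z(Rxz∧Rzy).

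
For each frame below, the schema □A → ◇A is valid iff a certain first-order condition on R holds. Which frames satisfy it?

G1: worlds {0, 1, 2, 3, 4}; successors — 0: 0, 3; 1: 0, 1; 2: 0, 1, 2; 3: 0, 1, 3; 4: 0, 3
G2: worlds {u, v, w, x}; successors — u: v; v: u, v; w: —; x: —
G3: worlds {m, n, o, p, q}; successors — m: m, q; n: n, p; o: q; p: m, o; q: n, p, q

G1, G3

Frame correspondent (Sahlqvist): ∀x ∃y Rxy — i.e. seriality.
G1: condition met.
G2: fails — world w has no successor.
G3: condition met.
Valid on: G1, G3.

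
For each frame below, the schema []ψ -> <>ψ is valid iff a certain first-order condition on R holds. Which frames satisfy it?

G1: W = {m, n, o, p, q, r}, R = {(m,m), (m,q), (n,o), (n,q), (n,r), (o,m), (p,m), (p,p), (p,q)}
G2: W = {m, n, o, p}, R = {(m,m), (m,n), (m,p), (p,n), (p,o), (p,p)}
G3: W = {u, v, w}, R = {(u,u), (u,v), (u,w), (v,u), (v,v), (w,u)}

G3

Frame correspondent (Sahlqvist): forall x exists y Rxy — i.e. seriality.
G1: fails — world q has no successor.
G2: fails — world n has no successor.
G3: holds.
Valid on: G3.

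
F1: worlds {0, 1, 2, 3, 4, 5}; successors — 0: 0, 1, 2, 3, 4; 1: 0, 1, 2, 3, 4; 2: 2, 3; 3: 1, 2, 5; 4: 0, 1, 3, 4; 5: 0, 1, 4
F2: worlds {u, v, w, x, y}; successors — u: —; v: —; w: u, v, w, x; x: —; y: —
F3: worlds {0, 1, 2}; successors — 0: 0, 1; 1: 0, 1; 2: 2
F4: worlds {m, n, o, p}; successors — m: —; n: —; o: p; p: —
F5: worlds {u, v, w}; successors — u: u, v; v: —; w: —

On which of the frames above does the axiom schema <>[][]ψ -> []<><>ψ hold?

F1, F3

This is the axiom for a generalized confluence (Geach) condition; its first-order frame correspondent is forall x forall y forall z ((xRy & xRz) -> exists w (y R^2 w & z R^2 w)).
F1: satisfies the condition.
F2: fails — wRu, wRu but no t with uR²t and uR²t.
F3: satisfies the condition.
F4: fails — oRp, oRp but no w with pR²w and pR²w.
F5: fails — uRu, uRv but no t with uR²t and vR²t.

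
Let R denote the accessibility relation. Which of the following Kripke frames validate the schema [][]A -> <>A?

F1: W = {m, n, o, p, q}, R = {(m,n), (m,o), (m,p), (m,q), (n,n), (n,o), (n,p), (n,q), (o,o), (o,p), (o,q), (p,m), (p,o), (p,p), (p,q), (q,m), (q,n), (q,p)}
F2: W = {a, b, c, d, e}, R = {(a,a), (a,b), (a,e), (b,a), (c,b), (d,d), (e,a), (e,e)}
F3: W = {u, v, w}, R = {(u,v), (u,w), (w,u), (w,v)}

Frame correspondent (Sahlqvist): forall x exists w (x R^2 w & xRw) — i.e. a generalized confluence (Geach) condition.
F1: holds.
F2: fails — at c but no w with cR²w and cRw.
F3: fails — at v but no t with vR²t and vRt.

F1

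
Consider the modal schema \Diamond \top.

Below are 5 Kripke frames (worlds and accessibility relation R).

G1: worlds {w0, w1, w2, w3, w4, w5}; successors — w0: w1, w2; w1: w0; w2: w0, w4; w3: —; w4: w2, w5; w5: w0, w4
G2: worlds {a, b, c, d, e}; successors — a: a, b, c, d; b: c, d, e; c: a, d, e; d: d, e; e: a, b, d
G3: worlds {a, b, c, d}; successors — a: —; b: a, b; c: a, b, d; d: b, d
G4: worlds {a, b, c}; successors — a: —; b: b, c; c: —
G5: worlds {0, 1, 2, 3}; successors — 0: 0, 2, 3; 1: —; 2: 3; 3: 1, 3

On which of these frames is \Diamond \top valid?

This is the axiom for seriality; its first-order frame correspondent is \forall x \exists y Rxy.
G1: fails — world w3 has no successor.
G2: ✓.
G3: fails — world a has no successor.
G4: fails — world a has no successor.
G5: fails — world 1 has no successor.
Valid on: G2.

G2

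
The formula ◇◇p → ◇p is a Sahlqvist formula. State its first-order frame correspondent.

transitivity

This is frame-equivalent to □p → □□p (substitute ¬p for p and contrapose).
Suppose □p→□□p is valid. Take Rxy, Ryz and set V(p)={w : Rxw}. Then □p at x, so □□p at x, so □p at y, so p at z, i.e. Rxz.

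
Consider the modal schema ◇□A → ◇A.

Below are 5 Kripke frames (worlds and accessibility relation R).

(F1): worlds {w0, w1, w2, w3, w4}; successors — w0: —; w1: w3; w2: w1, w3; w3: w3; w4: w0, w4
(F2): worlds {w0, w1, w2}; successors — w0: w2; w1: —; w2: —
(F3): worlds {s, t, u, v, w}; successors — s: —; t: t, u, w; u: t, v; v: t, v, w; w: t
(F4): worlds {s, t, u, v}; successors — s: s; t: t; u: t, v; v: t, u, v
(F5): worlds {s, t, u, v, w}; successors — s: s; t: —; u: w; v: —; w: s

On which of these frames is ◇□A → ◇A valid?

The schema corresponds to a generalized confluence (Geach) condition: ∀x ∀y (xRy → ∃w (yRw ∧ xRw)).
(F1): fails — w4Rw0 but no w with w0Rw and w4Rw.
(F2): fails — w0Rw2 but no w with w2Rw and w0Rw.
(F3): holds.
(F4): holds.
(F5): fails — uRw but no w* with wRw* and uRw*.

(F3), (F4)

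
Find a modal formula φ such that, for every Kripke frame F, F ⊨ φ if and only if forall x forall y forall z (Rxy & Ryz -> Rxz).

□r → □□r

The condition is transitivity. The 4 schema □r → □□r defines it.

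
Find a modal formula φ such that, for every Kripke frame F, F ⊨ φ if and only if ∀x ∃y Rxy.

□q → ◇q

A defining formula is □q → ◇q (the D axiom).
Suppose □q→◇q is valid. At any x set V(q)=W. Then □q at x, so ◇q at x, so x has a successor.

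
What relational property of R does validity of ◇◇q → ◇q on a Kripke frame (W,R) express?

This is a form of the 4 axiom.
It corresponds to transitivity: ∀x ∀y ∀z (Rxy ∧ Ryz → Rxz).

transitivity: ∀x ∀y ∀z (Rxy ∧ Ryz → Rxz)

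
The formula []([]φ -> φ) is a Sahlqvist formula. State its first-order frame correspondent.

Suppose □(□φ→φ) is valid. Take Rxy and set V(φ)={w : Ryw}. Then at y, □φ holds; since □(□φ→φ) at x, □φ→φ at y, so φ at y, i.e. Ryy.
Conversely, any frame satisfying forall x forall y (Rxy -> Ryy) validates the schema.
Frame condition: forall x forall y (Rxy -> Ryy).

shift-reflexivity: forall x forall y (Rxy -> Ryy)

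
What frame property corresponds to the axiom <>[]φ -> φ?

Replacing φ by ¬φ and contraposing gives the equivalent schema φ → □◇φ.
Suppose φ→□◇φ is valid. Take Rxy and set V(φ)={x}. Then φ at x, so □◇φ at x, so ◇φ at y, so some z with Ryz has φ; z=x, i.e. Ryx.

Symmetry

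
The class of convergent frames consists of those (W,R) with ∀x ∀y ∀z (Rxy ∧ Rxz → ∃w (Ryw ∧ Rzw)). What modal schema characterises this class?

This is convergence; the standard corresponding axiom is .2: ◇□r → □◇r.

◇□r → □◇r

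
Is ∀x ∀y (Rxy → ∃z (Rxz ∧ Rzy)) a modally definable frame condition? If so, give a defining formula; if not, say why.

Definable; □□p → □p defines it

The condition is density. A defining modal formula is □□p → □p.
Suppose □□p→□p is valid. Take Rxy and set V(p)={w : xR²w}. Then □□p at x, so □p at x, so p at y, i.e. ∃z(Rxz∧Rzy).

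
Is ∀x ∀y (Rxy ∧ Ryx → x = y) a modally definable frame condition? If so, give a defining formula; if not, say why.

If a class were modally definable it would be closed under surjective bounded morphisms (Goldblatt–Thomason).
The 6-cycle (worlds s,t,u,v,w,x with s→t→u→v→w→x→s) is antisymmetric. Sending even-indexed worlds to a and odd-indexed worlds to b is a surjective bounded morphism onto the two-world frame with a↔b, which is not antisymmetric.
Hence antisymmetry is not modally definable.

Not modally definable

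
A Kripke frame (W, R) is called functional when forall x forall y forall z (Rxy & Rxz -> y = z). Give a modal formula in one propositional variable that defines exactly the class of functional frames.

This is partial functionality; the standard corresponding axiom is CD: ◇r → □r.
Suppose ◇r→□r is valid. Take Rxy, Rxz and set V(r)={y}. Then ◇r at x, so □r at x, so r at z, i.e. z=y.

◇r → □r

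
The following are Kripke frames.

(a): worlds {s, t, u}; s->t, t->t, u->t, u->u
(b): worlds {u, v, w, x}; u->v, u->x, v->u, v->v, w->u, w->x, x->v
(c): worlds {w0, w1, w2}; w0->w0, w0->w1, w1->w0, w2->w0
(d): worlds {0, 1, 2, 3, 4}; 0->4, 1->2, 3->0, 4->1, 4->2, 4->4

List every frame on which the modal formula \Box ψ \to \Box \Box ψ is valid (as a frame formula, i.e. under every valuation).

(a)

This is the axiom for transitivity; its first-order frame correspondent is \forall x \forall y \forall z (Rxy \wedge Ryz \to Rxz).
(a): satisfies the condition.
(b): fails — Ruv and Rvu but not Ruu.
(c): fails — Rw1w0 and Rw0w1 but not Rw1w1.
(d): fails — R04 and R42 but not R02.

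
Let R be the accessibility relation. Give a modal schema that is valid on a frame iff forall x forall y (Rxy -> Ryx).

A defining formula is ψ → □◇ψ (the B axiom).
Suppose ψ→□◇ψ is valid. Take Rxy and set V(ψ)={x}. Then ψ at x, so □◇ψ at x, so ◇ψ at y, so some z with Ryz has ψ; z=x, i.e. Ryx.

ψ → □◇ψ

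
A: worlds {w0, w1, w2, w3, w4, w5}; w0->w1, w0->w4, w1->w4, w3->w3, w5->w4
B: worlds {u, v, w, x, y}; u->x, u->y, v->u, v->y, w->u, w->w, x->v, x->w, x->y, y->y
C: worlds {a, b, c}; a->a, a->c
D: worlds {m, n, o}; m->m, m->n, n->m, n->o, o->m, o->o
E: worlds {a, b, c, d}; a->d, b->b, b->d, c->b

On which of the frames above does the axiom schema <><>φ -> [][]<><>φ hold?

Frame correspondent (Sahlqvist): forall x forall y forall z ((x R^2 y & x R^2 z) -> exists w (y = w & z R^2 w)) — i.e. a generalized confluence (Geach) condition.
A: fails — w0R²w4, w0R²w4 but no w with w4=w and w4R²w.
B: fails — uR²v, uR²v but no t with v=t and vR²t.
C: fails — aR²a, aR²c but no w with a=w and cR²w.
D: holds.
E: fails — bR²b, bR²d but no w with b=w and dR²w.

D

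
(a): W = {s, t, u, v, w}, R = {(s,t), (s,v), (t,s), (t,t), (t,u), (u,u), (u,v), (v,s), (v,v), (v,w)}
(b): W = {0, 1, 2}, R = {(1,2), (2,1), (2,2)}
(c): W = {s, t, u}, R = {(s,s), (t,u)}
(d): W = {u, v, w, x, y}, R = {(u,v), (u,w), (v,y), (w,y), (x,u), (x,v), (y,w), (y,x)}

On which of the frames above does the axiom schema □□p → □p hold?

(a), (b)

This is the axiom for density; its first-order frame correspondent is ∀x ∀y (Rxy → ∃z (Rxz ∧ Rzy)).
(a): ✓.
(b): ✓.
(c): fails — Rtu but no z with Rtz and Rzu.
(d): fails — Ruv but no z with Ruz and Rzv.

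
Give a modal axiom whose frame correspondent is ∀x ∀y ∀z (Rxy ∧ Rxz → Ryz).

◇r → □◇r

This is the Euclidean property; the standard corresponding axiom is 5: ◇r → □◇r.
Suppose ◇r→□◇r is valid. Take Rxy, Rxz and set V(r)={y}. Then ◇r at x, so □◇r at x, so ◇r at z, so some w with Rzw has r; w=y, i.e. Rzy. By symmetry of the argument, Ryz.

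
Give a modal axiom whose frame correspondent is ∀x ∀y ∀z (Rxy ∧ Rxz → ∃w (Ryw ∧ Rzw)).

◇□r → □◇r

A defining formula is ◇□r → □◇r (the .2 axiom).
Suppose ◇□r→□◇r is valid. Take Rxy, Rxz and set V(r)={w : Ryw}. Then □r at y so ◇□r at x, so □◇r at x, so ◇r at z, giving w with Rzw and Ryw.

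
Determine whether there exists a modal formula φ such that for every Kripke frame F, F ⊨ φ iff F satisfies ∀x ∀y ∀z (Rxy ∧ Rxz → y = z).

Yes — defined by ◇p → □p

The condition is partial functionality. A defining modal formula is ◇p → □p.
Suppose ◇p→□p is valid. Take Rxy, Rxz and set V(p)={y}. Then ◇p at x, so □p at x, so p at z, i.e. z=y.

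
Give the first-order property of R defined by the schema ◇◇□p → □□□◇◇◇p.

This is a Sahlqvist (Geach-type) schema ◇^2□^1p → □^3◇^3p.
Minimal-valuation argument: fix x; take any y with xR^2y and any z with xR^3z. Set V(p) to the set of worlds R-reachable from y in exactly 1 step. Then □^1p holds at y, so the antecedent holds at x; validity forces ◇^3p at z, giving a w with zR^3w and yR^1w.
First-order correspondent: ∀x ∀y ∀z ((xR²y ∧ xR³z) → ∃w (yRw ∧ zR³w)).

∀x ∀y ∀z ((xR²y ∧ xR³z) → ∃w (yRw ∧ zR³w))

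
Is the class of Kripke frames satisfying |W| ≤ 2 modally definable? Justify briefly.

No — not modally definable

Any modally definable frame class is closed under disjoint unions.
Any modal formula valid on each of 3 disjoint one-world frames is valid on their disjoint union (validity is preserved under disjoint unions). Each one-world frame has |W|=1≤2, but the union has |W|=3.
Hence having at most 2 worlds is not modally definable.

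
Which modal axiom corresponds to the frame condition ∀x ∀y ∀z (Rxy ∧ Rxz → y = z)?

◇ψ → □ψ

This is partial functionality; the standard corresponding axiom is CD: ◇ψ → □ψ.
Suppose ◇ψ→□ψ is valid. Take Rxy, Rxz and set V(ψ)={y}. Then ◇ψ at x, so □ψ at x, so ψ at z, i.e. z=y.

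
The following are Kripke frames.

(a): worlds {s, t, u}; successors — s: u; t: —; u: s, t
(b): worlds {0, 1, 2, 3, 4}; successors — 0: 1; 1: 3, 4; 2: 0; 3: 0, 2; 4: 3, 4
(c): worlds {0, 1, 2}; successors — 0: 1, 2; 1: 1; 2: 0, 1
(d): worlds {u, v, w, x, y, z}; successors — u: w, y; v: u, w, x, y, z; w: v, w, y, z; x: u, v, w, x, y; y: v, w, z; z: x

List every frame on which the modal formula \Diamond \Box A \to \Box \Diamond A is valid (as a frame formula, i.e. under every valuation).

(c)

Frame correspondent (Sahlqvist): \forall x \forall y \forall z (Rxy \wedge Rxz \to \exists w (Ryw \wedge Rzw)) — i.e. convergence.
(a): fails — Rus and Rut but s and t have no common successor.
(b): fails — R14 and R13 but 4 and 3 have no common successor.
(c): holds.
(d): fails — Rvz and Rvu but z and u have no common successor.
Valid on: (c).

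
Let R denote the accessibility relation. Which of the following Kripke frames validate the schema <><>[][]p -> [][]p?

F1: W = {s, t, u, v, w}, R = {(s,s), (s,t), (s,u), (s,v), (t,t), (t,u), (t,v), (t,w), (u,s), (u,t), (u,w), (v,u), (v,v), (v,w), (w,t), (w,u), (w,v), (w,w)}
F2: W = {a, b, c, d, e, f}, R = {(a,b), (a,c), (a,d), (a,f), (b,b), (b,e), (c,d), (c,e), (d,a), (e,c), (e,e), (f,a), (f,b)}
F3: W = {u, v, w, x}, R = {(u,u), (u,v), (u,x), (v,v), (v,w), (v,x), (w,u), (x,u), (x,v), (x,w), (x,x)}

F1

This is the axiom for a generalized confluence (Geach) condition; its first-order frame correspondent is forall x forall y forall z ((x R^2 y & x R^2 z) -> exists w (y R^2 w & z = w)).
F1: condition met.
F2: fails — aR²b, aR²a but no w with bR²w and a=w.
F3: fails — uR²w, uR²w but no t with wR²t and w=t.
Valid on: F1.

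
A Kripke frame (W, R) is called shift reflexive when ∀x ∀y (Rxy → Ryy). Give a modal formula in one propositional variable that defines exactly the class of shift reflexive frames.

□(□ψ → ψ)

A defining formula is □(□ψ → ψ) (the T□ axiom).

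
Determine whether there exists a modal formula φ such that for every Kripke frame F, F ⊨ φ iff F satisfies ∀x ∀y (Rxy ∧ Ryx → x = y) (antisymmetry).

Any modally definable frame class is closed under surjective bounded morphisms.
The 6-cycle (worlds 0,1,2,3,4,5 with 0→1→2→3→4→5→0) is antisymmetric. Sending even-indexed worlds to • and odd-indexed worlds to ∘ is a surjective bounded morphism onto the two-world frame with •↔∘, which is not antisymmetric.
So no modal formula (or set of formulas) defines exactly the antisymmetric frames.

No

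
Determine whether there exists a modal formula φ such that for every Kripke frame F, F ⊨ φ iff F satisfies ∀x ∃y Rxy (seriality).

The condition is seriality. A defining modal formula is □r → ◇r.
Suppose □r→◇r is valid. At any x set V(r)=W. Then □r at x, so ◇r at x, so x has a successor.

Definable; □r → ◇r defines it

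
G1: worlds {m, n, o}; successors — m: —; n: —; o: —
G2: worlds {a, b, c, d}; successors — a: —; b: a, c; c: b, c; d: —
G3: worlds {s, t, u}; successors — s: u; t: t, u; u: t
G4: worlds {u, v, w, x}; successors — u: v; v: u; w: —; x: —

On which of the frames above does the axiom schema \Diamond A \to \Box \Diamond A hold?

G1

This is the axiom for the Euclidean property; its first-order frame correspondent is \forall x \forall y \forall z (Rxy \wedge Rxz \to Ryz).
G1: ✓.
G2: fails — Rba and Rba but not Raa.
G3: fails — Rsu and Rsu but not Ruu.
G4: fails — Ruv and Ruv but not Rvv.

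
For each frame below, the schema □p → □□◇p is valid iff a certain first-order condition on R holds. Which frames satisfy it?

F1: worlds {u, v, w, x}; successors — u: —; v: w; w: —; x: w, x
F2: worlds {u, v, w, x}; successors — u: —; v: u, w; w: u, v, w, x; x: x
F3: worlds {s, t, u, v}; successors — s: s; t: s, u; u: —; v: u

Frame correspondent (Sahlqvist): ∀x ∀z (xR²z → ∃w (xRw ∧ zRw)) — i.e. a generalized confluence (Geach) condition.
F1: fails — xR²w but no t with xRt and wRt.
F2: fails — vR²u but no t with vRt and uRt.
F3: condition met.
Valid on: F3.

F3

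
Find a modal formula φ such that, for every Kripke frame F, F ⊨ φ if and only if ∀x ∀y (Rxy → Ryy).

□(□ψ → ψ)

A defining formula is □(□ψ → ψ) (the T□ axiom).
Suppose □(□ψ→ψ) is valid. Take Rxy and set V(ψ)={w : Ryw}. Then at y, □ψ holds; since □(□ψ→ψ) at x, □ψ→ψ at y, so ψ at y, i.e. Ryy.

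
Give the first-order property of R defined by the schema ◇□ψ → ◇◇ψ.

This is a Sahlqvist (Geach-type) schema ◇^1□^1ψ → □^0◇^2ψ.
Minimal-valuation argument: fix x; take any y with xR^1y and any z with xR^0z. Set V(ψ) to the set of worlds R-reachable from y in exactly 1 step. Then □^1ψ holds at y, so the antecedent holds at x; validity forces ◇^2ψ at z, giving a w with zR^2w and yR^1w.
First-order correspondent: ∀x ∀y (xRy → ∃w (yRw ∧ xR²w)).

∀x ∀y (xRy → ∃w (yRw ∧ xR²w))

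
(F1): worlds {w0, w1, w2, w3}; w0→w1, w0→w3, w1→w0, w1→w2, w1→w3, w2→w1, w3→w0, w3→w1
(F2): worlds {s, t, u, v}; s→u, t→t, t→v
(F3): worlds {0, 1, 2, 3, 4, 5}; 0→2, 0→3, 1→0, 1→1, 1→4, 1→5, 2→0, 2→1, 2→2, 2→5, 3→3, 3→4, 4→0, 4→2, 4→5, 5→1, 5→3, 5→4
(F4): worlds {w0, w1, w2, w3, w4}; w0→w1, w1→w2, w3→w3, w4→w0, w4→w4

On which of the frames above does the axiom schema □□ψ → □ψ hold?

Frame correspondent (Sahlqvist): ∀x ∀y (Rxy → ∃z (Rxz ∧ Rzy)) — i.e. density.
(F1): fails — Rw1w2 but no z with Rw1z and Rzw2.
(F2): fails — Rsu but no z with Rsz and Rzu.
(F3): condition met.
(F4): fails — Rw1w2 but no z with Rw1z and Rzw2.
Valid on: (F3).

(F3)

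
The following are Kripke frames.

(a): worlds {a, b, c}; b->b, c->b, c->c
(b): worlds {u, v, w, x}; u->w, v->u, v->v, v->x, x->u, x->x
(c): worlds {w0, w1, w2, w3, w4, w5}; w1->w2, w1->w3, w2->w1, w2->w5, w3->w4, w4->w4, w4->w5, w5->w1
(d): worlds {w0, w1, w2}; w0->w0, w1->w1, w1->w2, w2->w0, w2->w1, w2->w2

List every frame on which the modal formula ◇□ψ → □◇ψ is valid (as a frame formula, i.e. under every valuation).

(a)

Frame correspondent (Sahlqvist): ∀x ∀y ∀z (Rxy ∧ Rxz → ∃w (Ryw ∧ Rzw)) — i.e. convergence.
(a): condition met.
(b): fails — Ruw and Ruw but w and w have no common successor.
(c): fails — Rw1w2 and Rw1w3 but w2 and w3 have no common successor.
(d): fails — Rw2w1 and Rw2w0 but w1 and w0 have no common successor.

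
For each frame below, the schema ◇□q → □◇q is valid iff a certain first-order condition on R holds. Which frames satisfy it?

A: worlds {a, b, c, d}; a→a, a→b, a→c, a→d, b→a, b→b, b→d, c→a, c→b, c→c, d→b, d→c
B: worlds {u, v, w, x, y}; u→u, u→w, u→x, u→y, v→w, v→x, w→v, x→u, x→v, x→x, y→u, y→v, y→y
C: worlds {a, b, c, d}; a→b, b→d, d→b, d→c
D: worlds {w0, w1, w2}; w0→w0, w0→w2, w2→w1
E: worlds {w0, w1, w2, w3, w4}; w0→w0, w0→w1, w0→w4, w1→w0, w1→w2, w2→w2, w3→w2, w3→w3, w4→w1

This is the axiom for convergence; its first-order frame correspondent is ∀x ∀y ∀z (Rxy ∧ Rxz → ∃w (Ryw ∧ Rzw)).
A: ✓.
B: fails — Ruw and Ruu but w and u have no common successor.
C: fails — Rdb and Rdc but b and c have no common successor.
D: fails — Rw0w2 and Rw0w0 but w2 and w0 have no common successor.
E: fails — Rw0w4 and Rw0w1 but w4 and w1 have no common successor.
Valid on: A.

A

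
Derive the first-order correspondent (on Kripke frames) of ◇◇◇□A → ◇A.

This is a Sahlqvist (Geach-type) schema ◇^3□^1A → □^0◇^1A.
Minimal-valuation argument: fix x; take any y with xR^3y and any z with xR^0z. Set V(A) to the set of worlds R-reachable from y in exactly 1 step. Then □^1A holds at y, so the antecedent holds at x; validity forces ◇^1A at z, giving a w with zR^1w and yR^1w.
First-order correspondent: ∀x ∀y (xR³y → ∃w (yRw ∧ xRw)).

∀x ∀y (xR³y → ∃w (yRw ∧ xRw))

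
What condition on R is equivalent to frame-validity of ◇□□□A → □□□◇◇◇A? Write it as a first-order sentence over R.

This is a Sahlqvist (Geach-type) schema ◇^1□^3A → □^3◇^3A.
Minimal-valuation argument: fix x; take any y with xR^1y and any z with xR^3z. Set V(A) to the set of worlds R-reachable from y in exactly 3 steps. Then □^3A holds at y, so the antecedent holds at x; validity forces ◇^3A at z, giving a w with zR^3w and yR^3w.
First-order correspondent: ∀x ∀y ∀z ((xRy ∧ xR³z) → ∃w (yR³w ∧ zR³w)).

∀x ∀y ∀z ((xRy ∧ xR³z) → ∃w (yR³w ∧ zR³w))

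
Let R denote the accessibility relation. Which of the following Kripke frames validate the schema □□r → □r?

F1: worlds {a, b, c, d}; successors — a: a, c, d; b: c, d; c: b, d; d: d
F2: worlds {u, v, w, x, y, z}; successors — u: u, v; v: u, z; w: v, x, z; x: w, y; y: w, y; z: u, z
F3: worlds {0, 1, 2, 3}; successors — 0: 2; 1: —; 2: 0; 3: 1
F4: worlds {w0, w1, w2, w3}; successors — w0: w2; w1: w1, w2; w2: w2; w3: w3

F4

The schema corresponds to density: ∀x ∀y (Rxy → ∃z (Rxz ∧ Rzy)).
F1: fails — Rbc but no z with Rbz and Rzc.
F2: fails — Rwx but no t with Rwt and Rtx.
F3: fails — R20 but no z with R2z and Rz0.
F4: ✓.
Valid on: F4.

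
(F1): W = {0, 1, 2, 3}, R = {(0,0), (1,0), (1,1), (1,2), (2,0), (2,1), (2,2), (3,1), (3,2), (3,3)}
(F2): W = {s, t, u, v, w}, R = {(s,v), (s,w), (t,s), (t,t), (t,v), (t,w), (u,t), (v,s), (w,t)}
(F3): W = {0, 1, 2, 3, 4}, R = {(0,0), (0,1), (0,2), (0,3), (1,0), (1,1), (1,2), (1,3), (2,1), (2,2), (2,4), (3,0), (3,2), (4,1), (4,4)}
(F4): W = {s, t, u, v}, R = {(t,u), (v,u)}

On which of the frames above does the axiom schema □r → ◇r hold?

(F1), (F2), (F3)

This is the axiom for seriality; its first-order frame correspondent is ∀x ∃y Rxy.
(F1): satisfies the condition.
(F2): satisfies the condition.
(F3): satisfies the condition.
(F4): fails — world s has no successor.
Valid on: (F1), (F2), (F3).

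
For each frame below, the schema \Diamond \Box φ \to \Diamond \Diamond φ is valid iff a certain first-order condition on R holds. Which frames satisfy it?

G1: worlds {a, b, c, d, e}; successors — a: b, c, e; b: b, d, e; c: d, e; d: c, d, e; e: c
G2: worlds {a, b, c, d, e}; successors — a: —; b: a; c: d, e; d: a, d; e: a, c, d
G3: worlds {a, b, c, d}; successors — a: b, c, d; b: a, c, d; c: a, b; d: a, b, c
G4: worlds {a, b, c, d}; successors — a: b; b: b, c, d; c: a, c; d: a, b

G1, G3, G4

The schema corresponds to a generalized confluence (Geach) condition: \forall x \forall y (xRy \to \exists w (yRw \wedge x R^2 w)).
G1: ✓.
G2: fails — bRa but no w with aRw and bR²w.
G3: ✓.
G4: ✓.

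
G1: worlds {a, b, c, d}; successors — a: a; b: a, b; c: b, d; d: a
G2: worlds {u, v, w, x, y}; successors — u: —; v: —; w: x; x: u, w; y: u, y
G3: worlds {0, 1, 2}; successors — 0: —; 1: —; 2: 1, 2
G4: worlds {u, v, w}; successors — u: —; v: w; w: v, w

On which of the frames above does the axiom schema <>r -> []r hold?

none

Frame correspondent (Sahlqvist): forall x forall y forall z (Rxy & Rxz -> y = z) — i.e. partial functionality.
G1: fails — b sees both a and b.
G2: fails — x sees both u and w.
G3: fails — 2 sees both 1 and 2.
G4: fails — w sees both v and w.
Valid on no frame.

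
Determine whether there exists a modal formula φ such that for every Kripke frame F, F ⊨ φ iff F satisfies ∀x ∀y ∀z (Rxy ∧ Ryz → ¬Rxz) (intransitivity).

If a class were modally definable it would be closed under surjective bounded morphisms (Goldblatt–Thomason).
The 5-cycle (worlds s,t,u,v,w with s→t→u→v→w→s) is intransitive. Mapping every world to a single reflexive point • is a surjective bounded morphism; the reflexive point is not intransitive (R••∧R•• but R••).
So no modal formula (or set of formulas) defines exactly the intransitive frames.

No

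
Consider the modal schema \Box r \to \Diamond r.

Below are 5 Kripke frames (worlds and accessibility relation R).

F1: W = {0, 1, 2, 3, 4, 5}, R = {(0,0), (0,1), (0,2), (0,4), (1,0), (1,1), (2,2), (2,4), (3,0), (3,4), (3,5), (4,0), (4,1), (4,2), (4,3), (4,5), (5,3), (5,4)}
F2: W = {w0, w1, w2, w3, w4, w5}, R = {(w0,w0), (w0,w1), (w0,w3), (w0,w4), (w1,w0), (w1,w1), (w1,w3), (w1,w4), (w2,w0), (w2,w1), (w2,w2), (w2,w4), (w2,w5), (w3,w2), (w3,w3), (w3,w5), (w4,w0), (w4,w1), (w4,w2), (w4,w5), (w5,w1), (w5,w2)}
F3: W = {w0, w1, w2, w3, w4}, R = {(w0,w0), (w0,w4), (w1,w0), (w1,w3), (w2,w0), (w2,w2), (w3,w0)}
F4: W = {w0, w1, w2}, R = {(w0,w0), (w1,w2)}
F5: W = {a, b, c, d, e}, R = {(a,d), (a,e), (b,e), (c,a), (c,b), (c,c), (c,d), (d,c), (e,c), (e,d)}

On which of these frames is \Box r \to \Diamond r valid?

The schema corresponds to seriality: \forall x \exists y Rxy.
F1: condition met.
F2: condition met.
F3: fails — world w4 has no successor.
F4: fails — world w2 has no successor.
F5: condition met.

F1, F2, F5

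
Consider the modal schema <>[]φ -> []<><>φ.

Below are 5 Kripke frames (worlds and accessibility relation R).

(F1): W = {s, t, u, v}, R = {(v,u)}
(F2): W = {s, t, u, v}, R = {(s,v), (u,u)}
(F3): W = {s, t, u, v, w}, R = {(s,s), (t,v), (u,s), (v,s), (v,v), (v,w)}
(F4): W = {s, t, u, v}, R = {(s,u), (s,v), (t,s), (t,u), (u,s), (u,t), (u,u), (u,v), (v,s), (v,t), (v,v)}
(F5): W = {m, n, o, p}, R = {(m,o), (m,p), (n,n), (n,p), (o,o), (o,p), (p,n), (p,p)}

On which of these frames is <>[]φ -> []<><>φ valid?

This is the axiom for a generalized confluence (Geach) condition; its first-order frame correspondent is forall x forall y forall z ((xRy & xRz) -> exists w (yRw & z R^2 w)).
(F1): fails — vRu, vRu but no w with uRw and uR²w.
(F2): fails — sRv, sRv but no w with vRw and vR²w.
(F3): fails — vRs, vRw but no w* with sRw* and wR²w*.
(F4): holds.
(F5): holds.
Valid on: (F4), (F5).

(F4), (F5)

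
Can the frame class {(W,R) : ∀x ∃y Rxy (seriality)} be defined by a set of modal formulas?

Yes: it is seriality, defined by the D schema □p → ◇p.

Yes — defined by □p → ◇p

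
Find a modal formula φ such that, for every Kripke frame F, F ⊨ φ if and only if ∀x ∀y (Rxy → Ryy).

This is shift-reflexivity; the standard corresponding axiom is T□: □(□s → s).
Suppose □(□s→s) is valid. Take Rxy and set V(s)={w : Ryw}. Then at y, □s holds; since □(□s→s) at x, □s→s at y, so s at y, i.e. Ryy.

□(□s → s)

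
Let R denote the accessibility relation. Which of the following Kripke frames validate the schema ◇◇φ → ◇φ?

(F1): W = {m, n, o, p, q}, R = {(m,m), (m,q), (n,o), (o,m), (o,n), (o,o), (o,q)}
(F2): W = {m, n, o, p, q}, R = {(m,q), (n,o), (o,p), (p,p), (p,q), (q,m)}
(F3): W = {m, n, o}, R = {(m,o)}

This is the axiom for transitivity; its first-order frame correspondent is ∀x ∀y ∀z (Rxy ∧ Ryz → Rxz).
(F1): fails — Rno and Rom but not Rnm.
(F2): fails — Rop and Rpq but not Roq.
(F3): satisfies the condition.
Valid on: (F3).

(F3)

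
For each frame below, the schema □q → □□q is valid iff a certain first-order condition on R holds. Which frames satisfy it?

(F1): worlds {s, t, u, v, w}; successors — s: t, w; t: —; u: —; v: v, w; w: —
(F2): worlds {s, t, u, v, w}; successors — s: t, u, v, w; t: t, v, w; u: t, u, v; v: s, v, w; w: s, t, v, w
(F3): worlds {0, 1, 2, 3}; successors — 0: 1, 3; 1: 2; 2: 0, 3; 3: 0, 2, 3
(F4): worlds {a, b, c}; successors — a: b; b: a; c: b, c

(F1)

This is the axiom for transitivity; its first-order frame correspondent is ∀x ∀y ∀z (Rxy ∧ Ryz → Rxz).
(F1): holds.
(F2): fails — Ruv and Rvw but not Ruw.
(F3): fails — R12 and R23 but not R13.
(F4): fails — Rab and Rba but not Raa.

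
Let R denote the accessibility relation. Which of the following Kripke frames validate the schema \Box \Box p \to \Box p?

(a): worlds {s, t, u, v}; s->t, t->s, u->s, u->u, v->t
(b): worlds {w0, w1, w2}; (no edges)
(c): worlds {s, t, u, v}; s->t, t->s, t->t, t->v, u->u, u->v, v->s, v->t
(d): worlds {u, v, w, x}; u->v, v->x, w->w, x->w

Frame correspondent (Sahlqvist): \forall x \forall y (Rxy \to \exists z (Rxz \wedge Rzy)) — i.e. density.
(a): fails — Rvt but no z with Rvz and Rzt.
(b): satisfies the condition.
(c): satisfies the condition.
(d): fails — Ruv but no z with Ruz and Rzv.

(b), (c)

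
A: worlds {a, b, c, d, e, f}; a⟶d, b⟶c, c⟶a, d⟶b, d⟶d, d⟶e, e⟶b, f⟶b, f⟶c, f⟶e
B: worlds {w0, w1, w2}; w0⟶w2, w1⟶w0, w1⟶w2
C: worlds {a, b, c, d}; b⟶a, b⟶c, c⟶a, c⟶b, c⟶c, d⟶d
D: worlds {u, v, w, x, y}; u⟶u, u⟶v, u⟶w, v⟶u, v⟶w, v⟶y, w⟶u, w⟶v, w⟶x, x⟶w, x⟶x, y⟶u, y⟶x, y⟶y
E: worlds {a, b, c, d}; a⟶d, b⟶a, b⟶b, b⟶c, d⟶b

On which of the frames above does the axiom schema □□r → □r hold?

C, D

The schema corresponds to density: ∀x ∀y (Rxy → ∃z (Rxz ∧ Rzy)).
A: fails — Rbc but no z with Rbz and Rzc.
B: fails — Rw0w2 but no z with Rw0z and Rzw2.
C: holds.
D: holds.
E: fails — Rad but no z with Raz and Rzd.
Valid on: C, D.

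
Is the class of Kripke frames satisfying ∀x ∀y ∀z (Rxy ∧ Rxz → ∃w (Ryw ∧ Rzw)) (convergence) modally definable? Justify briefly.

The condition is convergence. A defining modal formula is ◇□p → □◇p.
Suppose ◇□p→□◇p is valid. Take Rxy, Rxz and set V(p)={w : Ryw}. Then □p at y so ◇□p at x, so □◇p at x, so ◇p at z, giving w with Rzw and Ryw.

Definable; ◇□p → □◇p defines it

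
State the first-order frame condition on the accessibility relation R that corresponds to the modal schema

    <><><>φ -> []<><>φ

forall x forall y forall z ((x R^3 y & xRz) -> exists w (y = w & z R^2 w))

This is a Sahlqvist (Geach-type) schema ◇^3□^0φ → □^1◇^2φ.
First-order correspondent: forall x forall y forall z ((x R^3 y & xRz) -> exists w (y = w & z R^2 w)).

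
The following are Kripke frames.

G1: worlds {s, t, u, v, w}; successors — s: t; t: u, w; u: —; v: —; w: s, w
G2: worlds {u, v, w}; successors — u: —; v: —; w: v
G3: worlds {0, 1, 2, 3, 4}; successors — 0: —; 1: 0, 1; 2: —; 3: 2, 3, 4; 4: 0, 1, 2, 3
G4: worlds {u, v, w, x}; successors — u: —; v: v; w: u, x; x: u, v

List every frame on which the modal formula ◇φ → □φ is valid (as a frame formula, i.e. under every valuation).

This is the axiom for partial functionality; its first-order frame correspondent is ∀x ∀y ∀z (Rxy ∧ Rxz → y = z).
G1: fails — t sees both u and w.
G2: satisfies the condition.
G3: fails — 1 sees both 0 and 1.
G4: fails — w sees both u and x.
Valid on: G2.

G2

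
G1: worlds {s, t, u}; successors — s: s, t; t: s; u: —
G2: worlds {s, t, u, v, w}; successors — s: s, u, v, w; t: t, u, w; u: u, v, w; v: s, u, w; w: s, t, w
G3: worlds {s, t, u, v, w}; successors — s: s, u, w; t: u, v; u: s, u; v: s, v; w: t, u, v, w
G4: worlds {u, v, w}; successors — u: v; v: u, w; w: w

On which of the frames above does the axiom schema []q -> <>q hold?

Frame correspondent (Sahlqvist): forall x exists y Rxy — i.e. seriality.
G1: fails — world u has no successor.
G2: condition met.
G3: condition met.
G4: condition met.

G2, G3, G4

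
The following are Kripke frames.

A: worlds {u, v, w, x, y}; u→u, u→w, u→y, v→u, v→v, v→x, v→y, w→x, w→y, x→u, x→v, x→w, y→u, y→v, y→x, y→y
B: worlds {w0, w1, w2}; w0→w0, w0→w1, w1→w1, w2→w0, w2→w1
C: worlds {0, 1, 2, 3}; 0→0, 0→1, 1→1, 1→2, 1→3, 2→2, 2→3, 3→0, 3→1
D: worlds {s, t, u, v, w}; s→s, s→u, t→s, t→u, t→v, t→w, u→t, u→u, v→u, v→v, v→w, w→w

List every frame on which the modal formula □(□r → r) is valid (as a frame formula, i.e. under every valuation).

The schema corresponds to shift-reflexivity: ∀x ∀y (Rxy → Ryy).
A: fails — Rxw but not Rww.
B: holds.
C: fails — R23 but not R33.
D: fails — Rut but not Rtt.
Valid on: B.

B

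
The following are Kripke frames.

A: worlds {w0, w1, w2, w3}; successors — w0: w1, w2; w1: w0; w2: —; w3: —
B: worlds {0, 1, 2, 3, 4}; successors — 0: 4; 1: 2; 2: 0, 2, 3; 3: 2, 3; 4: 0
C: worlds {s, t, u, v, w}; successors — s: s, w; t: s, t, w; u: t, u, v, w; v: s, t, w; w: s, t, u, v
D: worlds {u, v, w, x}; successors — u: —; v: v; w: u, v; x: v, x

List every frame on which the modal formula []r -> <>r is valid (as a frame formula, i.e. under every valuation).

This is the axiom for seriality; its first-order frame correspondent is forall x exists y Rxy.
A: fails — world w2 has no successor.
B: holds.
C: holds.
D: fails — world u has no successor.
Valid on: B, C.

B, C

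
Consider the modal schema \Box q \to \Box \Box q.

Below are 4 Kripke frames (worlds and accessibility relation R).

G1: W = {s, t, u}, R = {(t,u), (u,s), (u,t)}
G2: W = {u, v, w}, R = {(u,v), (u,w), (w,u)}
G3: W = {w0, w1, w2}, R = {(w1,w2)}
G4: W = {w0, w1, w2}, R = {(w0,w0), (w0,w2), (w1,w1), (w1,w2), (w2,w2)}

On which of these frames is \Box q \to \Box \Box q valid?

G3, G4

Frame correspondent (Sahlqvist): \forall x \forall y \forall z (Rxy \wedge Ryz \to Rxz) — i.e. transitivity.
G1: fails — Rtu and Rus but not Rts.
G2: fails — Rwu and Ruv but not Rwv.
G3: condition met.
G4: condition met.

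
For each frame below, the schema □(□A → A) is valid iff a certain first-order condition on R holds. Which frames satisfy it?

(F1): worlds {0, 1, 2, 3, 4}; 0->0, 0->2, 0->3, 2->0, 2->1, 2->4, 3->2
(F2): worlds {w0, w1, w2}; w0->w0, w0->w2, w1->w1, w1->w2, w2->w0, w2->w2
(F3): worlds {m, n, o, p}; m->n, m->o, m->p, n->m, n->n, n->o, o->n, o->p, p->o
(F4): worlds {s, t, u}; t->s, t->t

The schema corresponds to shift-reflexivity: ∀x ∀y (Rxy → Ryy).
(F1): fails — R32 but not R22.
(F2): condition met.
(F3): fails — Rop but not Rpp.
(F4): fails — Rts but not Rss.

(F2)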